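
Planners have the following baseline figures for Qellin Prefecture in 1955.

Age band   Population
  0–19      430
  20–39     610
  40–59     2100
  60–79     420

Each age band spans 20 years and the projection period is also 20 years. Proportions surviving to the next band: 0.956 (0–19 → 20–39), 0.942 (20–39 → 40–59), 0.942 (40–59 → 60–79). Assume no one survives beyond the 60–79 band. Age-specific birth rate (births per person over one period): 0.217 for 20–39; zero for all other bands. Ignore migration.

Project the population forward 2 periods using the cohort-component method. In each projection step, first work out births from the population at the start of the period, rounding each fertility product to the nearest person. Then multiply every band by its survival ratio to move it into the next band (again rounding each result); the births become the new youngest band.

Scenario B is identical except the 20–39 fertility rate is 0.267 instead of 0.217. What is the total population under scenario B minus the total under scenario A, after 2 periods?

51

Numbering the bands 1..4 from youngest to oldest:
Period 1.
Births: 610 × 0.217 = 132
Band 2: 430 × 0.956 = 411
Band 3: 610 × 0.942 = 575
Band 4: 2100 × 0.942 = 1978
→ [132, 411, 575, 1978]
Period 2.
Births: 411 × 0.217 = 89
Band 2: 132 × 0.956 = 126
Band 3: 411 × 0.942 = 387
Band 4: 575 × 0.942 = 542
→ [89, 126, 387, 542]
Scenario A total after 2 periods: 1144
Scenario B projection —
Period 1.
Births: 610 × 0.267 = 163
Band 2: 430 × 0.956 = 411
Band 3: 610 × 0.942 = 575
Band 4: 2100 × 0.942 = 1978
→ [163, 411, 575, 1978]
Period 2.
Births: 411 × 0.267 = 110
Band 2: 163 × 0.956 = 156
Band 3: 411 × 0.942 = 387
Band 4: 575 × 0.942 = 542
→ [110, 156, 387, 542]
Scenario B total after 2 periods: 1195
Difference B − A = 1195 − 1144 = 51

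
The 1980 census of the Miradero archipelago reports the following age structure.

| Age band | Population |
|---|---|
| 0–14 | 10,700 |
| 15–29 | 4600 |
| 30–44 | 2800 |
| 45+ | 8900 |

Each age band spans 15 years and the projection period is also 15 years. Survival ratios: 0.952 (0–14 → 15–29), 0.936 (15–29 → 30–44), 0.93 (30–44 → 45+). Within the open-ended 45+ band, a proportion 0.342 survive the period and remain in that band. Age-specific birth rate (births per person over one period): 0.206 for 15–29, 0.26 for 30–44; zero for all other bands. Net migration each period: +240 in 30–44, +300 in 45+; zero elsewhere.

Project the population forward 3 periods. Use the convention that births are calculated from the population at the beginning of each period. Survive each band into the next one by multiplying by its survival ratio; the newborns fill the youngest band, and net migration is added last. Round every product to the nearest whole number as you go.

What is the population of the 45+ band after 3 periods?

Let group 1 be 0–14 through group 4 = 45+.
— Period 1 —
Births: 4600 × 0.206 = 948, 2800 × 0.26 = 728 ⇒ total 1676
Group 2: 10700 × 0.952 = 10186
Group 3: 4600 × 0.936 = 4306
Group 4: 2800 × 0.93 + 8900 × 0.342 = 2604 + 3044 = 5648
Net migration: Group 3 + 240 → 4546; Group 4 + 300 → 5948
Giving 1676 / 10186 / 4546 / 5948.
— Period 2 —
Births: 10186 × 0.206 = 2098, 4546 × 0.26 = 1182 ⇒ total 3280
Group 2: 1676 × 0.952 = 1596
Group 3: 10186 × 0.936 = 9534
Group 4: 4546 × 0.93 + 5948 × 0.342 = 4228 + 2034 = 6262
Net migration: Group 3 + 240 → 9774; Group 4 + 300 → 6562
Giving 3280 / 1596 / 9774 / 6562.
— Period 3 —
Births: 1596 × 0.206 = 329, 9774 × 0.26 = 2541 ⇒ total 2870
Group 2: 3280 × 0.952 = 3123
Group 3: 1596 × 0.936 = 1494
Group 4: 9774 × 0.93 + 6562 × 0.342 = 9090 + 2244 = 11334
Net migration: Group 3 + 240 → 1734; Group 4 + 300 → 11634
Giving 2870 / 3123 / 1734 / 11634.

11634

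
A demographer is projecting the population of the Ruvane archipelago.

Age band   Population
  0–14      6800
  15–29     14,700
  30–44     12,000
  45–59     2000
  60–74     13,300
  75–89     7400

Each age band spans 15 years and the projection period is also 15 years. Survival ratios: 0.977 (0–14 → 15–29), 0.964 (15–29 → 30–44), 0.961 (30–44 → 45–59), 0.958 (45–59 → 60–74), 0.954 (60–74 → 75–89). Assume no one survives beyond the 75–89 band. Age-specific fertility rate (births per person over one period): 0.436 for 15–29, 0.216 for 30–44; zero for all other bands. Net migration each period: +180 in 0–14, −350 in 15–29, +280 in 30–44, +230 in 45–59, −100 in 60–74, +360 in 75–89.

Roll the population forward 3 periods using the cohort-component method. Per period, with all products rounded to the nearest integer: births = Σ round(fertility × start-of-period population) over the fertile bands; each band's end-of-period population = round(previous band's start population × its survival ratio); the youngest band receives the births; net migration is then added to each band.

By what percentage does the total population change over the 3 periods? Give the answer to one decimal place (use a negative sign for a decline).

Period 1:
Births: 14700 * 0.436 = 6409, 12000 * 0.216 = 2592 → 9001
15–29: 6800 * 0.977 = 6644
30–44: 14700 * 0.964 = 14171
45–59: 12000 * 0.961 = 11532
60–74: 2000 * 0.958 = 1916
75–89: 13300 * 0.954 = 12688
Net migration: 0–14 + 180 → 9181; 15–29 − 350 → 6294; 30–44 + 280 → 14451; 45–59 + 230 → 11762; 60–74 − 100 → 1816; 75–89 + 360 → 13048
Giving 9181 / 6294 / 14451 / 11762 / 1816 / 13048.
Period 2:
Births: 6294 * 0.436 = 2744, 14451 * 0.216 = 3121 → 5865
15–29: 9181 * 0.977 = 8970
30–44: 6294 * 0.964 = 6067
45–59: 14451 * 0.961 = 13887
60–74: 11762 * 0.958 = 11268
75–89: 1816 * 0.954 = 1732
Net migration: 0–14 + 180 → 6045; 15–29 − 350 → 8620; 30–44 + 280 → 6347; 45–59 + 230 → 14117; 60–74 − 100 → 11168; 75–89 + 360 → 2092
Giving 6045 / 8620 / 6347 / 14117 / 11168 / 2092.
Period 3:
Births: 8620 * 0.436 = 3758, 6347 * 0.216 = 1371 → 5129
15–29: 6045 * 0.977 = 5906
30–44: 8620 * 0.964 = 8310
45–59: 6347 * 0.961 = 6099
60–74: 14117 * 0.958 = 13524
75–89: 11168 * 0.954 = 10654
Net migration: 0–14 + 180 → 5309; 15–29 − 350 → 5556; 30–44 + 280 → 8590; 45–59 + 230 → 6329; 60–74 − 100 → 13424; 75–89 + 360 → 11014
Giving 5309 / 5556 / 8590 / 6329 / 13424 / 11014.
Total: 56200 → 50222; change = -5978; percentage change = -10.6%

-10.6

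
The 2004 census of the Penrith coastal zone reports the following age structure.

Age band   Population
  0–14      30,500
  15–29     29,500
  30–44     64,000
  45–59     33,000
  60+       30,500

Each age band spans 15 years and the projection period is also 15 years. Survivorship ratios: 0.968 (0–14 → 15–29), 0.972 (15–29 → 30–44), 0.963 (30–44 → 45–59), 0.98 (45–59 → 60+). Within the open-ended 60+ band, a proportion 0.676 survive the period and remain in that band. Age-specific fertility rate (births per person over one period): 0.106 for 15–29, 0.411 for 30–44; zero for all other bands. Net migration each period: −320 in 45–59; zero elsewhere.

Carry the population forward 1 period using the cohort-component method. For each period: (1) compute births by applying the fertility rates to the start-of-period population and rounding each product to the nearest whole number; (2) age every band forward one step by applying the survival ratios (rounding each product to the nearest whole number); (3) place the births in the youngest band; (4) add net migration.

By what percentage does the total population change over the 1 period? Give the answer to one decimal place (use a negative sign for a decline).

Period 1:
Births: 29500 × 0.106 = 3127, 64000 × 0.411 = 26304 → 29431
15–29: 30500 × 0.968 = 29524
30–44: 29500 × 0.972 = 28674
45–59: 64000 × 0.963 = 61632
60+: 33000 × 0.98 + 30500 × 0.676 = 32340 + 20618 = 52958
Net migration: 45–59 − 320 → 61312
Giving 29431 / 29524 / 28674 / 61312 / 52958.
Total: 187500 → 201899; change = 14399; percentage change = 7.7%

7.7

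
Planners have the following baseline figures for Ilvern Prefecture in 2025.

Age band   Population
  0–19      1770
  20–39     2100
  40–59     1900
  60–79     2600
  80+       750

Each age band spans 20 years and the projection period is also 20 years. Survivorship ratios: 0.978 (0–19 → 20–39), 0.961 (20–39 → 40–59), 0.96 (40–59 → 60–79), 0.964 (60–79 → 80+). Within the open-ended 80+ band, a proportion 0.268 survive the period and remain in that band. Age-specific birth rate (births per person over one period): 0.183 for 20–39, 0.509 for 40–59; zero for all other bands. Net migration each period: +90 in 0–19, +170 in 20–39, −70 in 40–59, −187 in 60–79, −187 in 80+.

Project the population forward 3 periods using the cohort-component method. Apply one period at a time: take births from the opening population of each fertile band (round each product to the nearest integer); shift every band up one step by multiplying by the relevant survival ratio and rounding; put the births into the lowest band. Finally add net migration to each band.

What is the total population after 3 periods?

7778

After projecting period 1:
Births: 2100 * 0.183 = 384  |  1900 * 0.509 = 967 ⇒ total 1351
20–39: 1770 * 0.978 = 1731
40–59: 2100 * 0.961 = 2018
60–79: 1900 * 0.96 = 1824
80+: 2600 * 0.964 + 750 * 0.268 = 2506 + 201 = 2707
Net migration: 0–19 + 90 → 1441; 20–39 + 170 → 1901; 40–59 − 70 → 1948; 60–79 − 187 → 1637; 80+ − 187 → 2520
End of period: [1441, 1901, 1948, 1637, 2520]
After projecting period 2:
Births: 1901 * 0.183 = 348  |  1948 * 0.509 = 992 ⇒ total 1340
20–39: 1441 * 0.978 = 1409
40–59: 1901 * 0.961 = 1827
60–79: 1948 * 0.96 = 1870
80+: 1637 * 0.964 + 2520 * 0.268 = 1578 + 675 = 2253
Net migration: 0–19 + 90 → 1430; 20–39 + 170 → 1579; 40–59 − 70 → 1757; 60–79 − 187 → 1683; 80+ − 187 → 2066
End of period: [1430, 1579, 1757, 1683, 2066]
After projecting period 3:
Births: 1579 * 0.183 = 289  |  1757 * 0.509 = 894 ⇒ total 1183
20–39: 1430 * 0.978 = 1399
40–59: 1579 * 0.961 = 1517
60–79: 1757 * 0.96 = 1687
80+: 1683 * 0.964 + 2066 * 0.268 = 1622 + 554 = 2176
Net migration: 0–19 + 90 → 1273; 20–39 + 170 → 1569; 40–59 − 70 → 1447; 60–79 − 187 → 1500; 80+ − 187 → 1989
End of period: [1273, 1569, 1447, 1500, 1989]
Total after period 3: 1273 + 1569 + 1447 + 1500 + 1989 = 7778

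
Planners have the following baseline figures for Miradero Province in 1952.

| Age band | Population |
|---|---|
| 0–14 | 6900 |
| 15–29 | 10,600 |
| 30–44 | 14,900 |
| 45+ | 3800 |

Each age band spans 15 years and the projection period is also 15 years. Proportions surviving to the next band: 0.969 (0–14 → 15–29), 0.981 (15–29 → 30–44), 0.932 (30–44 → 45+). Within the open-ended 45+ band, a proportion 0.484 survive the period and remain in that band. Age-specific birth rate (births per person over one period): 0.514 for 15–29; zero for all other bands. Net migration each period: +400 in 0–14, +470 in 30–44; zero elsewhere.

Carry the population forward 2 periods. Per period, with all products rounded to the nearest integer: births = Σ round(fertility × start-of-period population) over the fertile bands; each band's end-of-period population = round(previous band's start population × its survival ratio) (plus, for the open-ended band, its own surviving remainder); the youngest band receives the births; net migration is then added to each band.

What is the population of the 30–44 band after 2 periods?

(Groups numbered youngest = 1 to oldest = 4.)
[period 1]
Births: 10600 × 0.514 = 5448
Group 2: 6900 × 0.969 = 6686
Group 3: 10600 × 0.981 = 10399
Group 4: 14900 × 0.932 + 3800 × 0.484 = 13887 + 1839 = 15726
Net migration: Group 1 + 400 → 5848; Group 3 + 470 → 10869
Giving 5848 / 6686 / 10869 / 15726.
[period 2]
Births: 6686 × 0.514 = 3437
Group 2: 5848 × 0.969 = 5667
Group 3: 6686 × 0.981 = 6559
Group 4: 10869 × 0.932 + 15726 × 0.484 = 10130 + 7611 = 17741
Net migration: Group 1 + 400 → 3837; Group 3 + 470 → 7029
Giving 3837 / 5667 / 7029 / 17741.

7029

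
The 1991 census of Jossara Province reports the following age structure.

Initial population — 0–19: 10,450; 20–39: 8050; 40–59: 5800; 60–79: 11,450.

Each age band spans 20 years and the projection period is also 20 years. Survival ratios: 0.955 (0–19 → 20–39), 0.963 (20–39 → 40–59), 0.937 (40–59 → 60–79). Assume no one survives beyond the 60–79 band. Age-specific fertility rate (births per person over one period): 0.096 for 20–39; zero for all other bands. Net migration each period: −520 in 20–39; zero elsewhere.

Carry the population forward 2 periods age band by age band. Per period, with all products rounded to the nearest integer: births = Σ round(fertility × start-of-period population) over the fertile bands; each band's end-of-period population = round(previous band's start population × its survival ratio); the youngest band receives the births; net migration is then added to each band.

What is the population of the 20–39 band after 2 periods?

218

Period 1.
Births: 8050 * 0.096 = 773
20–39: 10450 * 0.955 = 9980
40–59: 8050 * 0.963 = 7752
60–79: 5800 * 0.937 = 5435
Net migration: 20–39 − 520 → 9460
End of period: [773, 9460, 7752, 5435]
Period 2.
Births: 9460 * 0.096 = 908
20–39: 773 * 0.955 = 738
40–59: 9460 * 0.963 = 9110
60–79: 7752 * 0.937 = 7264
Net migration: 20–39 − 520 → 218
End of period: [908, 218, 9110, 7264]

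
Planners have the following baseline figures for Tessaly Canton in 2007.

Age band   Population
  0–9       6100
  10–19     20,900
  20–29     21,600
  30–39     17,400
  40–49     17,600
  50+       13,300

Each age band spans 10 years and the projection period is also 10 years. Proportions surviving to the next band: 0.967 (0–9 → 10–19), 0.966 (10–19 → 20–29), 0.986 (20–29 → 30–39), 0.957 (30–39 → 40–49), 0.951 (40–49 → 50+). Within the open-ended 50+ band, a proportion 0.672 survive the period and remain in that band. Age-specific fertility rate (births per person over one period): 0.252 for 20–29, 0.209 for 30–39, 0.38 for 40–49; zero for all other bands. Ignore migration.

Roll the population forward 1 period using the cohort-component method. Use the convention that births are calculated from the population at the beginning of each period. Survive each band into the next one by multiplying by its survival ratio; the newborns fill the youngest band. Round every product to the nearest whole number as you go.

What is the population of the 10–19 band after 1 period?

5899

(Bands numbered youngest = 1 to oldest = 6.)
[period 1]
Births: 21600 × 0.252 = 5443, 17400 × 0.209 = 3637, 17600 × 0.38 = 6688 ⇒ total 15768
Band 2: 6100 × 0.967 = 5899
Band 3: 20900 × 0.966 = 20189
Band 4: 21600 × 0.986 = 21298
Band 5: 17400 × 0.957 = 16652
Band 6: 17600 × 0.951 + 13300 × 0.672 = 16738 + 8938 = 25676
Population now: 0–9=15768, 10–19=5899, 20–29=20189, 30–39=21298, 40–49=16652, 50+=25676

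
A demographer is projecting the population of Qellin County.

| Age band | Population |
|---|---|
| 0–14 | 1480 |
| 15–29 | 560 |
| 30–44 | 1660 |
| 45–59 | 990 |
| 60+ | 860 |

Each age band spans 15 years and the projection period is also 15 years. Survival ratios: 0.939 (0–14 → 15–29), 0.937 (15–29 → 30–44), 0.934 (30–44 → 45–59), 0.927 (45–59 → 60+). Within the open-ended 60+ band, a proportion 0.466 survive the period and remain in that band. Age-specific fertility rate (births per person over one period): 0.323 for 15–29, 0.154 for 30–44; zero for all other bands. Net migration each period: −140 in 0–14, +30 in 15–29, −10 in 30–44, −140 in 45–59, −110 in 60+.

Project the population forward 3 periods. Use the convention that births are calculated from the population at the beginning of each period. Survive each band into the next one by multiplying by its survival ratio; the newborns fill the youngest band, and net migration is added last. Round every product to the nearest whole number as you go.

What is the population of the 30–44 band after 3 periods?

280

After projecting period 1:
Births: 560 * 0.323 = 181  |  1660 * 0.154 = 256 ⇒ total 437
15–29: 1480 * 0.939 = 1390
30–44: 560 * 0.937 = 525
45–59: 1660 * 0.934 = 1550
60+: 990 * 0.927 + 860 * 0.466 = 918 + 401 = 1319
Net migration: 0–14 − 140 → 297; 15–29 + 30 → 1420; 30–44 − 10 → 515; 45–59 − 140 → 1410; 60+ − 110 → 1209
Population now: 0–14=297, 15–29=1420, 30–44=515, 45–59=1410, 60+=1209
After projecting period 2:
Births: 1420 * 0.323 = 459  |  515 * 0.154 = 79 ⇒ total 538
15–29: 297 * 0.939 = 279
30–44: 1420 * 0.937 = 1331
45–59: 515 * 0.934 = 481
60+: 1410 * 0.927 + 1209 * 0.466 = 1307 + 563 = 1870
Net migration: 0–14 − 140 → 398; 15–29 + 30 → 309; 30–44 − 10 → 1321; 45–59 − 140 → 341; 60+ − 110 → 1760
Population now: 0–14=398, 15–29=309, 30–44=1321, 45–59=341, 60+=1760
After projecting period 3:
Births: 309 * 0.323 = 100  |  1321 * 0.154 = 203 ⇒ total 303
15–29: 398 * 0.939 = 374
30–44: 309 * 0.937 = 290
45–59: 1321 * 0.934 = 1234
60+: 341 * 0.927 + 1760 * 0.466 = 316 + 820 = 1136
Net migration: 0–14 − 140 → 163; 15–29 + 30 → 404; 30–44 − 10 → 280; 45–59 − 140 → 1094; 60+ − 110 → 1026
Population now: 0–14=163, 15–29=404, 30–44=280, 45–59=1094, 60+=1026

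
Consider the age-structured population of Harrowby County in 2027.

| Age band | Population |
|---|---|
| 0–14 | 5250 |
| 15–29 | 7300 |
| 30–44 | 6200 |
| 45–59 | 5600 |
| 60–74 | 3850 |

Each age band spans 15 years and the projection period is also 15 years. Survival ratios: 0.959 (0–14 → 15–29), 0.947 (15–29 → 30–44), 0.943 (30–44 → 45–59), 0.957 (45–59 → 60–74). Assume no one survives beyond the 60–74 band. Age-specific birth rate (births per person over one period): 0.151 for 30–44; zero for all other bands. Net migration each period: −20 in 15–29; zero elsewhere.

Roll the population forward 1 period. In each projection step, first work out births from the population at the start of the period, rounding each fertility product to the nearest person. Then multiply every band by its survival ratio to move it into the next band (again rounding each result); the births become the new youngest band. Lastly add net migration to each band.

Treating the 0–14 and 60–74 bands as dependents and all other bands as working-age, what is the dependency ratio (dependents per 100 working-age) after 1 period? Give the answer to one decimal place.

[period 1]
Births: 6200 × 0.151 = 936
15–29: 5250 × 0.959 = 5035
30–44: 7300 × 0.947 = 6913
45–59: 6200 × 0.943 = 5847
60–74: 5600 × 0.957 = 5359
Net migration: 15–29 − 20 → 5015
→ [936, 5015, 6913, 5847, 5359]
Dependents (band 0–14 + band 60–74) = 936 + 5359 = 6295; working-age = 17775; ratio = 6295/17775 × 100 = 35.4

35.4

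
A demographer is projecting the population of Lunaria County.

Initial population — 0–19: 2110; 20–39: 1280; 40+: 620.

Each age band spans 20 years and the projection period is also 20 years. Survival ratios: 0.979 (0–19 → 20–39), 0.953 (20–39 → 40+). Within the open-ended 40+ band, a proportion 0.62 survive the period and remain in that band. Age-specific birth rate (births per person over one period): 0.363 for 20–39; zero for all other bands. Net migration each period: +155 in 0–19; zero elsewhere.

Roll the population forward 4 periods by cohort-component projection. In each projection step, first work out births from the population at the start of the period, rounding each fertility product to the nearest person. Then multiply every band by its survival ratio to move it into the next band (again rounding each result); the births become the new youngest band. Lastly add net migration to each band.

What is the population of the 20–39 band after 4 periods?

Period 1.
Births: 1280 * 0.363 = 465
20–39: 2110 * 0.979 = 2066
40+: 1280 * 0.953 + 620 * 0.62 = 1220 + 384 = 1604
Net migration: 0–19 + 155 → 620
Population now: 0–19=620, 20–39=2066, 40+=1604
Period 2.
Births: 2066 * 0.363 = 750
20–39: 620 * 0.979 = 607
40+: 2066 * 0.953 + 1604 * 0.62 = 1969 + 994 = 2963
Net migration: 0–19 + 155 → 905
Population now: 0–19=905, 20–39=607, 40+=2963
Period 3.
Births: 607 * 0.363 = 220
20–39: 905 * 0.979 = 886
40+: 607 * 0.953 + 2963 * 0.62 = 578 + 1837 = 2415
Net migration: 0–19 + 155 → 375
Population now: 0–19=375, 20–39=886, 40+=2415
Period 4.
Births: 886 * 0.363 = 322
20–39: 375 * 0.979 = 367
40+: 886 * 0.953 + 2415 * 0.62 = 844 + 1497 = 2341
Net migration: 0–19 + 155 → 477
Population now: 0–19=477, 20–39=367, 40+=2341

367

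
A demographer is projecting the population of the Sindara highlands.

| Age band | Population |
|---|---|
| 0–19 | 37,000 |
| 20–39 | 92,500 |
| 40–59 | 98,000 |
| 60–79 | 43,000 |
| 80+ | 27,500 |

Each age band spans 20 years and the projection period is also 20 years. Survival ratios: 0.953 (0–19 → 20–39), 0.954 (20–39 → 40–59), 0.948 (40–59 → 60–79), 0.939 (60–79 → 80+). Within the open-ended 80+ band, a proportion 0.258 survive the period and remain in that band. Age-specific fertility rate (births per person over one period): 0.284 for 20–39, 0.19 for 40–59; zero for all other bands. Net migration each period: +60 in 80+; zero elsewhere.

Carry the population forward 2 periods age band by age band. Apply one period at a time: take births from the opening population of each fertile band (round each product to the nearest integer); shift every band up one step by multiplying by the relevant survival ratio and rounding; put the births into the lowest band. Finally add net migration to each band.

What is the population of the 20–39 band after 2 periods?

[period 1]
Births: 92500 × 0.284 = 26270 ; 98000 × 0.19 = 18620 → total 44890
20–39: 37000 × 0.953 = 35261
40–59: 92500 × 0.954 = 88245
60–79: 98000 × 0.948 = 92904
80+: 43000 × 0.939 + 27500 × 0.258 = 40377 + 7095 = 47472
Net migration: 80+ + 60 → 47532
Giving 44890 / 35261 / 88245 / 92904 / 47532.
[period 2]
Births: 35261 × 0.284 = 10014 ; 88245 × 0.19 = 16767 → total 26781
20–39: 44890 × 0.953 = 42780
40–59: 35261 × 0.954 = 33639
60–79: 88245 × 0.948 = 83656
80+: 92904 × 0.939 + 47532 × 0.258 = 87237 + 12263 = 99500
Net migration: 80+ + 60 → 99560
Giving 26781 / 42780 / 33639 / 83656 / 99560.

42780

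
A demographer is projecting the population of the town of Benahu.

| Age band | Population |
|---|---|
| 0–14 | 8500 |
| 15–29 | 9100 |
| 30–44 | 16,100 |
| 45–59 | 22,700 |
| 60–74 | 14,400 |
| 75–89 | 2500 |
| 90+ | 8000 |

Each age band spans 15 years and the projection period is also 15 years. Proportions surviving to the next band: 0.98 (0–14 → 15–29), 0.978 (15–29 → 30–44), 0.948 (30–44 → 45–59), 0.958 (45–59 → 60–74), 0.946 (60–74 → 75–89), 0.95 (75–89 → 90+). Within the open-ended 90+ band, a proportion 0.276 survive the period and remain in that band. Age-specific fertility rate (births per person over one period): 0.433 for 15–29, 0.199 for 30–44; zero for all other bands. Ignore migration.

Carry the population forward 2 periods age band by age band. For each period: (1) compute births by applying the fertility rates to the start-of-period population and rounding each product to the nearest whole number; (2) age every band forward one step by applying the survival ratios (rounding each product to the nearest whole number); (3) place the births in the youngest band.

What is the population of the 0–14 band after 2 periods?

Let band 1 be 0–14 through band 7 = 90+.
[period 1]
Births: 9100 × 0.433 = 3940, 16100 × 0.199 = 3204 → total 7144
Band 2: 8500 × 0.98 = 8330
Band 3: 9100 × 0.978 = 8900
Band 4: 16100 × 0.948 = 15263
Band 5: 22700 × 0.958 = 21747
Band 6: 14400 × 0.946 = 13622
Band 7: 2500 × 0.95 + 8000 × 0.276 = 2375 + 2208 = 4583
Giving 7144 / 8330 / 8900 / 15263 / 21747 / 13622 / 4583.
[period 2]
Births: 8330 × 0.433 = 3607, 8900 × 0.199 = 1771 → total 5378
Band 2: 7144 × 0.98 = 7001
Band 3: 8330 × 0.978 = 8147
Band 4: 8900 × 0.948 = 8437
Band 5: 15263 × 0.958 = 14622
Band 6: 21747 × 0.946 = 20573
Band 7: 13622 × 0.95 + 4583 × 0.276 = 12941 + 1265 = 14206
Giving 5378 / 7001 / 8147 / 8437 / 14622 / 20573 / 14206.

5378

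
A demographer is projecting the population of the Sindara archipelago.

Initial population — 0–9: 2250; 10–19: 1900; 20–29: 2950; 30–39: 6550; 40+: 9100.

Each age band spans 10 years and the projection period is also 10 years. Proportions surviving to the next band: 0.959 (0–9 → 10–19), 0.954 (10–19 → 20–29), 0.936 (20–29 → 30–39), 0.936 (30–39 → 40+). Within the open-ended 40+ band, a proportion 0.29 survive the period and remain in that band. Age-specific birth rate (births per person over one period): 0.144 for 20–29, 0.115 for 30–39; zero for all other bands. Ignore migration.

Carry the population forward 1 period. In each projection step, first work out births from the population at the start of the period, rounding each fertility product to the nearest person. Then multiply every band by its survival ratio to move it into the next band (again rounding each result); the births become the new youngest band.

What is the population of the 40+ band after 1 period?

8770

(Bands numbered youngest = 1 to oldest = 5.)
After projecting period 1:
Births: 2950 * 0.144 = 425  |  6550 * 0.115 = 753 ⇒ total 1178
Band 2: 2250 * 0.959 = 2158
Band 3: 1900 * 0.954 = 1813
Band 4: 2950 * 0.936 = 2761
Band 5: 6550 * 0.936 + 9100 * 0.29 = 6131 + 2639 = 8770
→ [1178, 2158, 1813, 2761, 8770]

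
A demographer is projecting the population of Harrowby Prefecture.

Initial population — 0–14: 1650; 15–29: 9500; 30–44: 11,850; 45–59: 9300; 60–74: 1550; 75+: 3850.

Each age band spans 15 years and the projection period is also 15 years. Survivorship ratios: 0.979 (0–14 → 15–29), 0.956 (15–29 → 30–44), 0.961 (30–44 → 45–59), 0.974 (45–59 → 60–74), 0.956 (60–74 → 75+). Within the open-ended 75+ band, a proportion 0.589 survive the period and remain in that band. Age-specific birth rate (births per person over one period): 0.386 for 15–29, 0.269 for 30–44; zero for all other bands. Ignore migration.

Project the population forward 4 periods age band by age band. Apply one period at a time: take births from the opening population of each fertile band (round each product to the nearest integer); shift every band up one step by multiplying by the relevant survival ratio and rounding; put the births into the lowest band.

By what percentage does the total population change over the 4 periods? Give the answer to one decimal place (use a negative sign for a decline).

-8.6

(Groups numbered youngest = 1 to oldest = 6.)
— Period 1 —
Births: 9500 * 0.386 = 3667 ; 11850 * 0.269 = 3188 → total 6855
Group 2: 1650 * 0.979 = 1615
Group 3: 9500 * 0.956 = 9082
Group 4: 11850 * 0.961 = 11388
Group 5: 9300 * 0.974 = 9058
Group 6: 1550 * 0.956 + 3850 * 0.589 = 1482 + 2268 = 3750
End of period: [6855, 1615, 9082, 11388, 9058, 3750]
— Period 2 —
Births: 1615 * 0.386 = 623 ; 9082 * 0.269 = 2443 → total 3066
Group 2: 6855 * 0.979 = 6711
Group 3: 1615 * 0.956 = 1544
Group 4: 9082 * 0.961 = 8728
Group 5: 11388 * 0.974 = 11092
Group 6: 9058 * 0.956 + 3750 * 0.589 = 8659 + 2209 = 10868
End of period: [3066, 6711, 1544, 8728, 11092, 10868]
— Period 3 —
Births: 6711 * 0.386 = 2590 ; 1544 * 0.269 = 415 → total 3005
Group 2: 3066 * 0.979 = 3002
Group 3: 6711 * 0.956 = 6416
Group 4: 1544 * 0.961 = 1484
Group 5: 8728 * 0.974 = 8501
Group 6: 11092 * 0.956 + 10868 * 0.589 = 10604 + 6401 = 17005
End of period: [3005, 3002, 6416, 1484, 8501, 17005]
— Period 4 —
Births: 3002 * 0.386 = 1159 ; 6416 * 0.269 = 1726 → total 2885
Group 2: 3005 * 0.979 = 2942
Group 3: 3002 * 0.956 = 2870
Group 4: 6416 * 0.961 = 6166
Group 5: 1484 * 0.974 = 1445
Group 6: 8501 * 0.956 + 17005 * 0.589 = 8127 + 10016 = 18143
End of period: [2885, 2942, 2870, 6166, 1445, 18143]
Total: 37700 → 34451; change = -3249; percentage change = -8.6%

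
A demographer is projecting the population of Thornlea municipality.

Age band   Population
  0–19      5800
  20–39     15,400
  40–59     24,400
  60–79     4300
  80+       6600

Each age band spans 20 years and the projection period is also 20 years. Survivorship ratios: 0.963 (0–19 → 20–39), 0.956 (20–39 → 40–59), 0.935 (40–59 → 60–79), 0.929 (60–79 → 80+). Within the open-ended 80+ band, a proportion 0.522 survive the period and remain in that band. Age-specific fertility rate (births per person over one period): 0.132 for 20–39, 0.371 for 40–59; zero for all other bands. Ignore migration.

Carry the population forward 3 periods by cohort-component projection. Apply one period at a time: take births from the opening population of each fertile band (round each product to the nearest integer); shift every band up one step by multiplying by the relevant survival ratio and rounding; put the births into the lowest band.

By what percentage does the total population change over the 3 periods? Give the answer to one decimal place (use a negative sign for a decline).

-10.7

— Period 1 —
Births: 15400 * 0.132 = 2033, 24400 * 0.371 = 9052 — total 11085
20–39: 5800 * 0.963 = 5585
40–59: 15400 * 0.956 = 14722
60–79: 24400 * 0.935 = 22814
80+: 4300 * 0.929 + 6600 * 0.522 = 3995 + 3445 = 7440
→ [11085, 5585, 14722, 22814, 7440]
— Period 2 —
Births: 5585 * 0.132 = 737, 14722 * 0.371 = 5462 — total 6199
20–39: 11085 * 0.963 = 10675
40–59: 5585 * 0.956 = 5339
60–79: 14722 * 0.935 = 13765
80+: 22814 * 0.929 + 7440 * 0.522 = 21194 + 3884 = 25078
→ [6199, 10675, 5339, 13765, 25078]
— Period 3 —
Births: 10675 * 0.132 = 1409, 5339 * 0.371 = 1981 — total 3390
20–39: 6199 * 0.963 = 5970
40–59: 10675 * 0.956 = 10205
60–79: 5339 * 0.935 = 4992
80+: 13765 * 0.929 + 25078 * 0.522 = 12788 + 13091 = 25879
→ [3390, 5970, 10205, 4992, 25879]
Total: 56500 → 50436; change = -6064; percentage change = -10.7%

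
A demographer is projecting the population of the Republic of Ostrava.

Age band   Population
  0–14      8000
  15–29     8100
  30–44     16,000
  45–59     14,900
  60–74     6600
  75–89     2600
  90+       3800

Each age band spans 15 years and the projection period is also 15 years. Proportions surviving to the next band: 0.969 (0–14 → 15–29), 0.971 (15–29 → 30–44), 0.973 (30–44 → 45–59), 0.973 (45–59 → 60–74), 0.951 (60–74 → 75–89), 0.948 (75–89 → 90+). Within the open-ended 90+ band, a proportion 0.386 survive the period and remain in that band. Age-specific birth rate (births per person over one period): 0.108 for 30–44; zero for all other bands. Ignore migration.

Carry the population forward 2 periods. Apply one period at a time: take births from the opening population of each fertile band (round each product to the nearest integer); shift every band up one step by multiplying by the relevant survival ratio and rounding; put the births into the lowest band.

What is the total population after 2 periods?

— Period 1 —
Births: 16000 × 0.108 = 1728
15–29: 8000 × 0.969 = 7752
30–44: 8100 × 0.971 = 7865
45–59: 16000 × 0.973 = 15568
60–74: 14900 × 0.973 = 14498
75–89: 6600 × 0.951 = 6277
90+: 2600 × 0.948 + 3800 × 0.386 = 2465 + 1467 = 3932
End of period: [1728, 7752, 7865, 15568, 14498, 6277, 3932]
— Period 2 —
Births: 7865 × 0.108 = 849
15–29: 1728 × 0.969 = 1674
30–44: 7752 × 0.971 = 7527
45–59: 7865 × 0.973 = 7653
60–74: 15568 × 0.973 = 15148
75–89: 14498 × 0.951 = 13788
90+: 6277 × 0.948 + 3932 × 0.386 = 5951 + 1518 = 7469
End of period: [849, 1674, 7527, 7653, 15148, 13788, 7469]
Total after period 2: 849 + 1674 + 7527 + 7653 + 15148 + 13788 + 7469 = 54108

54108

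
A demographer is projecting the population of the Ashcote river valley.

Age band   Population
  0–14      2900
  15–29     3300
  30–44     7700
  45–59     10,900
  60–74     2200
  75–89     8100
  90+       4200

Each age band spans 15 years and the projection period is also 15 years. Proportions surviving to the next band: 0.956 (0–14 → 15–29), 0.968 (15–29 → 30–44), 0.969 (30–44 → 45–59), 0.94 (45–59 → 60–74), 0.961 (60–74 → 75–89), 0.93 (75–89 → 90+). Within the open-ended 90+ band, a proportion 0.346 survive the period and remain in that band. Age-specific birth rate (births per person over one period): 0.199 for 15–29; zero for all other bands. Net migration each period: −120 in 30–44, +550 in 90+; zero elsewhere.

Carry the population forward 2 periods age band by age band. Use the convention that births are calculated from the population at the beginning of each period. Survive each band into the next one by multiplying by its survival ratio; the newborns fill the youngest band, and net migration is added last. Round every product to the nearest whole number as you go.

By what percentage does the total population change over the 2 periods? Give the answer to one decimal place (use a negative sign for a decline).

Period 1.
Births: 3300 × 0.199 = 657
15–29: 2900 × 0.956 = 2772
30–44: 3300 × 0.968 = 3194
45–59: 7700 × 0.969 = 7461
60–74: 10900 × 0.94 = 10246
75–89: 2200 × 0.961 = 2114
90+: 8100 × 0.93 + 4200 × 0.346 = 7533 + 1453 = 8986
Net migration: 30–44 − 120 → 3074; 90+ + 550 → 9536
Population now: 0–14=657, 15–29=2772, 30–44=3074, 45–59=7461, 60–74=10246, 75–89=2114, 90+=9536
Period 2.
Births: 2772 × 0.199 = 552
15–29: 657 × 0.956 = 628
30–44: 2772 × 0.968 = 2683
45–59: 3074 × 0.969 = 2979
60–74: 7461 × 0.94 = 7013
75–89: 10246 × 0.961 = 9846
90+: 2114 × 0.93 + 9536 × 0.346 = 1966 + 3299 = 5265
Net migration: 30–44 − 120 → 2563; 90+ + 550 → 5815
Population now: 0–14=552, 15–29=628, 30–44=2563, 45–59=2979, 60–74=7013, 75–89=9846, 90+=5815
Total: 39300 → 29396; change = -9904; percentage change = -25.2%

-25.2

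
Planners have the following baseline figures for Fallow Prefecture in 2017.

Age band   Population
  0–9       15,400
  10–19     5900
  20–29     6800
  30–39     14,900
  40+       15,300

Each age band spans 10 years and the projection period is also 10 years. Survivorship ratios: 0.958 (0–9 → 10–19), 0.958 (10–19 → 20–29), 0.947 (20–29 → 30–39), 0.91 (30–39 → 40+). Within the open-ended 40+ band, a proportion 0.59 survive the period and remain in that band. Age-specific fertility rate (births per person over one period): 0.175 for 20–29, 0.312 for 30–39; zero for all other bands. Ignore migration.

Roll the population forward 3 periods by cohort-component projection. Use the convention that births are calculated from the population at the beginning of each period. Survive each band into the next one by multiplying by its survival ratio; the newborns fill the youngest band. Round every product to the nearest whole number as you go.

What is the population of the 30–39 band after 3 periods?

13384

Numbering the groups 1..5 from youngest to oldest:
[period 1]
Births: 6800 * 0.175 = 1190  |  14900 * 0.312 = 4649 ⇒ total 5839
Group 2: 15400 * 0.958 = 14753
Group 3: 5900 * 0.958 = 5652
Group 4: 6800 * 0.947 = 6440
Group 5: 14900 * 0.91 + 15300 * 0.59 = 13559 + 9027 = 22586
End of period: [5839, 14753, 5652, 6440, 22586]
[period 2]
Births: 5652 * 0.175 = 989  |  6440 * 0.312 = 2009 ⇒ total 2998
Group 2: 5839 * 0.958 = 5594
Group 3: 14753 * 0.958 = 14133
Group 4: 5652 * 0.947 = 5352
Group 5: 6440 * 0.91 + 22586 * 0.59 = 5860 + 13326 = 19186
End of period: [2998, 5594, 14133, 5352, 19186]
[period 3]
Births: 14133 * 0.175 = 2473  |  5352 * 0.312 = 1670 ⇒ total 4143
Group 2: 2998 * 0.958 = 2872
Group 3: 5594 * 0.958 = 5359
Group 4: 14133 * 0.947 = 13384
Group 5: 5352 * 0.91 + 19186 * 0.59 = 4870 + 11320 = 16190
End of period: [4143, 2872, 5359, 13384, 16190]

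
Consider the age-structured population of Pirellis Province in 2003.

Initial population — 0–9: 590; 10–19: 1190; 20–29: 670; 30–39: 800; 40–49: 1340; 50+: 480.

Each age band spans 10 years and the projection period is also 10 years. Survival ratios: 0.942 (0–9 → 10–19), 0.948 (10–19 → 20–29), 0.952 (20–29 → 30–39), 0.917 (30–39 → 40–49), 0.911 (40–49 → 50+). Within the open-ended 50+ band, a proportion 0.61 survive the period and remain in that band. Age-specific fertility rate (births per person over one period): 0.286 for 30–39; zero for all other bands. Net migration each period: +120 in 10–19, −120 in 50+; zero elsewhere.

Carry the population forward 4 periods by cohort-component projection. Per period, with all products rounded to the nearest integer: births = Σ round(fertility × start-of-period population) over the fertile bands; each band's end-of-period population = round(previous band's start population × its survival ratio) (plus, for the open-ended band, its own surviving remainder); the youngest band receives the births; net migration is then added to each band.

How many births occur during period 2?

182

— Period 1 —
Births: 800 × 0.286 = 229
10–19: 590 × 0.942 = 556
20–29: 1190 × 0.948 = 1128
30–39: 670 × 0.952 = 638
40–49: 800 × 0.917 = 734
50+: 1340 × 0.911 + 480 × 0.61 = 1221 + 293 = 1514
Net migration: 10–19 + 120 → 676; 50+ − 120 → 1394
Giving 229 / 676 / 1128 / 638 / 734 / 1394.
— Period 2 —
Births: 638 × 0.286 = 182
10–19: 229 × 0.942 = 216
20–29: 676 × 0.948 = 641
30–39: 1128 × 0.952 = 1074
40–49: 638 × 0.917 = 585
50+: 734 × 0.911 + 1394 × 0.61 = 669 + 850 = 1519
Net migration: 10–19 + 120 → 336; 50+ − 120 → 1399
Giving 182 / 336 / 641 / 1074 / 585 / 1399.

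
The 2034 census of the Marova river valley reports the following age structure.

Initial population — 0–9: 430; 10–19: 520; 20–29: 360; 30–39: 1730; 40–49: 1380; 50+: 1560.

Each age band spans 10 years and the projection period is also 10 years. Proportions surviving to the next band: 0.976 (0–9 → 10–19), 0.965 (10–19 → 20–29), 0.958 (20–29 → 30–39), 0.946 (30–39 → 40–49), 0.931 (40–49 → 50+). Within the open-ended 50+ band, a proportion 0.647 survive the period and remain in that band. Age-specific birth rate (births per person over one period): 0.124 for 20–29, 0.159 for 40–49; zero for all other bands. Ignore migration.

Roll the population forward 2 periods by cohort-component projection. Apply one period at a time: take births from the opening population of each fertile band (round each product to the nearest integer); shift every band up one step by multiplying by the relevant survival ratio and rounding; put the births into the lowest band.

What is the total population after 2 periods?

4800

Let band 1 be 0–9 through band 6 = 50+.
Period 1:
Births: 360 * 0.124 = 45 ; 1380 * 0.159 = 219 ⇒ total 264
Band 2: 430 * 0.976 = 420
Band 3: 520 * 0.965 = 502
Band 4: 360 * 0.958 = 345
Band 5: 1730 * 0.946 = 1637
Band 6: 1380 * 0.931 + 1560 * 0.647 = 1285 + 1009 = 2294
Population now: 0–9=264, 10–19=420, 20–29=502, 30–39=345, 40–49=1637, 50+=2294
Period 2:
Births: 502 * 0.124 = 62 ; 1637 * 0.159 = 260 ⇒ total 322
Band 2: 264 * 0.976 = 258
Band 3: 420 * 0.965 = 405
Band 4: 502 * 0.958 = 481
Band 5: 345 * 0.946 = 326
Band 6: 1637 * 0.931 + 2294 * 0.647 = 1524 + 1484 = 3008
Population now: 0–9=322, 10–19=258, 20–29=405, 30–39=481, 40–49=326, 50+=3008
Total after period 2: 322 + 258 + 405 + 481 + 326 + 3008 = 4800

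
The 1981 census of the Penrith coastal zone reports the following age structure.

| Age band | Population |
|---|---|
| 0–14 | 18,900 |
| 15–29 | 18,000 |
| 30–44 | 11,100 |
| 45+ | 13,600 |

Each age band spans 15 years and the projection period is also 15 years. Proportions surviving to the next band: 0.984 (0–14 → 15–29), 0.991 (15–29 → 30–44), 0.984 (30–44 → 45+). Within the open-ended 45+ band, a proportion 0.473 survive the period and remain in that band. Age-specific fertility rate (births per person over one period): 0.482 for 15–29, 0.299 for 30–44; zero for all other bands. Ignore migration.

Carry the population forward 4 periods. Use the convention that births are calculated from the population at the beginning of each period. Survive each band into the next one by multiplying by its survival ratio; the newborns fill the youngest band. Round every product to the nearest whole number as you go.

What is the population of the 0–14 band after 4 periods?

Numbering the groups 1..4 from youngest to oldest:
— Period 1 —
Births: 18000 * 0.482 = 8676 ; 11100 * 0.299 = 3319 ⇒ total 11995
Group 2: 18900 * 0.984 = 18598
Group 3: 18000 * 0.991 = 17838
Group 4: 11100 * 0.984 + 13600 * 0.473 = 10922 + 6433 = 17355
End of period: [11995, 18598, 17838, 17355]
— Period 2 —
Births: 18598 * 0.482 = 8964 ; 17838 * 0.299 = 5334 ⇒ total 14298
Group 2: 11995 * 0.984 = 11803
Group 3: 18598 * 0.991 = 18431
Group 4: 17838 * 0.984 + 17355 * 0.473 = 17553 + 8209 = 25762
End of period: [14298, 11803, 18431, 25762]
— Period 3 —
Births: 11803 * 0.482 = 5689 ; 18431 * 0.299 = 5511 ⇒ total 11200
Group 2: 14298 * 0.984 = 14069
Group 3: 11803 * 0.991 = 11697
Group 4: 18431 * 0.984 + 25762 * 0.473 = 18136 + 12185 = 30321
End of period: [11200, 14069, 11697, 30321]
— Period 4 —
Births: 14069 * 0.482 = 6781 ; 11697 * 0.299 = 3497 ⇒ total 10278
Group 2: 11200 * 0.984 = 11021
Group 3: 14069 * 0.991 = 13942
Group 4: 11697 * 0.984 + 30321 * 0.473 = 11510 + 14342 = 25852
End of period: [10278, 11021, 13942, 25852]

10278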